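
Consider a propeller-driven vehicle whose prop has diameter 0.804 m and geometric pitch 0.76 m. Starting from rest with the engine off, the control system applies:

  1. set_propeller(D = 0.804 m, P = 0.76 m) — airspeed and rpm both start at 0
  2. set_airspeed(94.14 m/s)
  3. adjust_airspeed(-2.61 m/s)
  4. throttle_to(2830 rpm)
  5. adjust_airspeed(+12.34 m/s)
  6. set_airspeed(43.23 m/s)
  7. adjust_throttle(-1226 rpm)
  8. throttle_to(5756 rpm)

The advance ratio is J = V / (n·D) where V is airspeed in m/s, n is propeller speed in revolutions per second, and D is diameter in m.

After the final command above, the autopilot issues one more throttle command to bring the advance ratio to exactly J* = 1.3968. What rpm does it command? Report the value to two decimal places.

rpm = 2309.65

set_propeller: D = 0.804 m, P = 0.76 m (p = P/D = 0.945274); state ← (V=0, rpm=0)
set_airspeed(94.14): V ← 94.14 m/s
adjust_airspeed(-2.61): V ← 94.14 -2.61 = 91.53 m/s
throttle_to(2830): rpm ← 2830
adjust_airspeed(+12.34): V ← 91.53 +12.34 = 103.87 m/s
set_airspeed(43.23): V ← 43.23 m/s
adjust_throttle(-1226): rpm ← 2830 -1226 = 1604
throttle_to(5756): rpm ← 5756
final state: V = 43.23 m/s, rpm = 5756 → n = rpm/60 = 95.933333 rev/s
target J* = 1.3968; solve J* = V/(n·D) for n: n = V/(J*·D) = 43.23/(1.3968 × 0.804) = 38.494170 rev/s
rpm = 60·n = 2309.650203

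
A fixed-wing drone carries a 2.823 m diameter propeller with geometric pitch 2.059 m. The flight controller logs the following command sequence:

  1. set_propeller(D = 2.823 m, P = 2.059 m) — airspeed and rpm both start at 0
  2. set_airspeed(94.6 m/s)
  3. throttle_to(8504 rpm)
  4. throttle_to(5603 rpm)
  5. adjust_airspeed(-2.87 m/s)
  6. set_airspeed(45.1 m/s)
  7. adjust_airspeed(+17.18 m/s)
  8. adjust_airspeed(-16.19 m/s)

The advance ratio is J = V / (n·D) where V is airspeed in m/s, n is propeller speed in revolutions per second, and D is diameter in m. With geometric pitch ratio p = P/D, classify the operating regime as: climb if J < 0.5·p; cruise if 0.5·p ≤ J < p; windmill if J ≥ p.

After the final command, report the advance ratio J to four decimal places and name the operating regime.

J = 0.1748, regime = climb

set_propeller: D = 2.823 m, P = 2.059 m (p = P/D = 0.729366); state ← (V=0, rpm=0)
set_airspeed(94.6): V ← 94.6 m/s
throttle_to(8504): rpm ← 8504
throttle_to(5603): rpm ← 5603
adjust_airspeed(-2.87): V ← 94.6 -2.87 = 91.73 m/s
set_airspeed(45.1): V ← 45.1 m/s
adjust_airspeed(+17.18): V ← 45.1 +17.18 = 62.28 m/s
adjust_airspeed(-16.19): V ← 62.28 -16.19 = 46.09 m/s
final state: V = 46.09 m/s, rpm = 5603 → n = rpm/60 = 93.383333 rev/s
J = V / (n·D) = 46.09 / (93.383333 × 2.823) = 0.174834
regime bands: climb J<0.3647 | cruise [0.3647, 0.7294) | windmill J≥0.7294
J = 0.1748 → climb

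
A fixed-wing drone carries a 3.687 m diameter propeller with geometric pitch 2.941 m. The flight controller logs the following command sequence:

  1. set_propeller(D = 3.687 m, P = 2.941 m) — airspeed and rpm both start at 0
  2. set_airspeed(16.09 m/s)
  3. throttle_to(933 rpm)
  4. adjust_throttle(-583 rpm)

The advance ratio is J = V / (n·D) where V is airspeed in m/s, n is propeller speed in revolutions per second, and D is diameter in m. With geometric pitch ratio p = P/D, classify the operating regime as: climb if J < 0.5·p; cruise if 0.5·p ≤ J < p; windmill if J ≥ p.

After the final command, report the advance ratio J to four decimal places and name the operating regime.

J = 0.7481, regime = cruise

set_propeller: D = 3.687 m, P = 2.941 m (p = P/D = 0.797667); state ← (V=0, rpm=0)
set_airspeed(16.09): V ← 16.09 m/s
throttle_to(933): rpm ← 933
adjust_throttle(-583): rpm ← 933 -583 = 350
final state: V = 16.09 m/s, rpm = 350 → n = rpm/60 = 5.833333 rev/s
J = V / (n·D) = 16.09 / (5.833333 × 3.687) = 0.748111
regime bands: climb J<0.3988 | cruise [0.3988, 0.7977) | windmill J≥0.7977
J = 0.7481 → cruise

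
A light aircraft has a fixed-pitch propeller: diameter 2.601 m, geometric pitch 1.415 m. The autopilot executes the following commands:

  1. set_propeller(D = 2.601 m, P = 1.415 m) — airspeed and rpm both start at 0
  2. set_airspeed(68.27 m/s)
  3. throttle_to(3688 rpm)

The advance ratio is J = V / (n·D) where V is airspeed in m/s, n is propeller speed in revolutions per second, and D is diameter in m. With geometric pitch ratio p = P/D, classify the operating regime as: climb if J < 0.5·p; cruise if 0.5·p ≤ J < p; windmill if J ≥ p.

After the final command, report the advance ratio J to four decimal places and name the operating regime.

J = 0.4270, regime = cruise

set_propeller: D = 2.601 m, P = 1.415 m (p = P/D = 0.544022); state ← (V=0, rpm=0)
set_airspeed(68.27): V ← 68.27 m/s
throttle_to(3688): rpm ← 3688
final state: V = 68.27 m/s, rpm = 3688 → n = rpm/60 = 61.466667 rev/s
J = V / (n·D) = 68.27 / (61.466667 × 2.601) = 0.427022
regime bands: climb J<0.2720 | cruise [0.2720, 0.5440) | windmill J≥0.5440
J = 0.4270 → cruise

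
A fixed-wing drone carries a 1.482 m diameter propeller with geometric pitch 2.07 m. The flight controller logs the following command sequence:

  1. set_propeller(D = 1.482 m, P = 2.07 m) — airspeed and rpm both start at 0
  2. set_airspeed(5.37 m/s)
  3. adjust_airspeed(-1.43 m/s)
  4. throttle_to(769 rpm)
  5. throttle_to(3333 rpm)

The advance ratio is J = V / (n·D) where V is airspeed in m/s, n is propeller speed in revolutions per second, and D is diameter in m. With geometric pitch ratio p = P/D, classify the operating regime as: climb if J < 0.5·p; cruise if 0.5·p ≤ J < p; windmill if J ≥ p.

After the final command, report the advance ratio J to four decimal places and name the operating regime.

J = 0.0479, regime = climb

set_propeller: D = 1.482 m, P = 2.07 m (p = P/D = 1.396761); state ← (V=0, rpm=0)
set_airspeed(5.37): V ← 5.37 m/s
adjust_airspeed(-1.43): V ← 5.37 -1.43 = 3.94 m/s
throttle_to(769): rpm ← 769
throttle_to(3333): rpm ← 3333
final state: V = 3.94 m/s, rpm = 3333 → n = rpm/60 = 55.550000 rev/s
J = V / (n·D) = 3.94 / (55.550000 × 1.482) = 0.047859
regime bands: climb J<0.6984 | cruise [0.6984, 1.3968) | windmill J≥1.3968
J = 0.0479 → climb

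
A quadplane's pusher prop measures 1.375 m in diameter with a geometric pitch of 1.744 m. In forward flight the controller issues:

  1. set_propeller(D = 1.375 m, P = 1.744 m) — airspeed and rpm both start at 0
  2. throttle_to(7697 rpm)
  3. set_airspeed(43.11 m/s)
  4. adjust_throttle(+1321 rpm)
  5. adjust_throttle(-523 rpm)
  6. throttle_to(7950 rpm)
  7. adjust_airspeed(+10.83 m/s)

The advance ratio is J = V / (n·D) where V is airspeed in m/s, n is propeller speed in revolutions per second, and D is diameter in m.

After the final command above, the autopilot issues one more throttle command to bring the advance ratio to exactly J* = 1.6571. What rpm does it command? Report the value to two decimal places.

rpm = 1420.40

set_propeller: D = 1.375 m, P = 1.744 m (p = P/D = 1.268364); state ← (V=0, rpm=0)
throttle_to(7697): rpm ← 7697
set_airspeed(43.11): V ← 43.11 m/s
adjust_throttle(+1321): rpm ← 7697 +1321 = 9018
adjust_throttle(-523): rpm ← 9018 -523 = 8495
throttle_to(7950): rpm ← 7950
adjust_airspeed(+10.83): V ← 43.11 +10.83 = 53.94 m/s
final state: V = 53.94 m/s, rpm = 7950 → n = rpm/60 = 132.500000 rev/s
target J* = 1.6571; solve J* = V/(n·D) for n: n = V/(J*·D) = 53.94/(1.6571 × 1.375) = 23.673340 rev/s
rpm = 60·n = 1420.400371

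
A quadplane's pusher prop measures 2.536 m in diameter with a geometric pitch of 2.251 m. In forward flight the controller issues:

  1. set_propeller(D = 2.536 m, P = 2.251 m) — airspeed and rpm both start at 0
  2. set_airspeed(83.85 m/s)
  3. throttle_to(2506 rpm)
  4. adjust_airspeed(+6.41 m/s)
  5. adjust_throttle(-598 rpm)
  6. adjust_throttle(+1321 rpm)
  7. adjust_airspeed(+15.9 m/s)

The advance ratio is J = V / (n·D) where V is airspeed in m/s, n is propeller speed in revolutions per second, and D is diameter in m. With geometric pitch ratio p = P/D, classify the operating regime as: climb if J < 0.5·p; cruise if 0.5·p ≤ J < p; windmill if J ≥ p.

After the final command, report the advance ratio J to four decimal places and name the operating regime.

set_propeller: D = 2.536 m, P = 2.251 m (p = P/D = 0.887618); state ← (V=0, rpm=0)
set_airspeed(83.85): V ← 83.85 m/s
throttle_to(2506): rpm ← 2506
adjust_airspeed(+6.41): V ← 83.85 +6.41 = 90.26 m/s
adjust_throttle(-598): rpm ← 2506 -598 = 1908
adjust_throttle(+1321): rpm ← 1908 +1321 = 3229
adjust_airspeed(+15.9): V ← 90.26 +15.9 = 106.16 m/s
final state: V = 106.16 m/s, rpm = 3229 → n = rpm/60 = 53.816667 rev/s
J = V / (n·D) = 106.16 / (53.816667 × 2.536) = 0.777848
regime bands: climb J<0.4438 | cruise [0.4438, 0.8876) | windmill J≥0.8876
J = 0.7778 → cruise

J = 0.7778, regime = cruise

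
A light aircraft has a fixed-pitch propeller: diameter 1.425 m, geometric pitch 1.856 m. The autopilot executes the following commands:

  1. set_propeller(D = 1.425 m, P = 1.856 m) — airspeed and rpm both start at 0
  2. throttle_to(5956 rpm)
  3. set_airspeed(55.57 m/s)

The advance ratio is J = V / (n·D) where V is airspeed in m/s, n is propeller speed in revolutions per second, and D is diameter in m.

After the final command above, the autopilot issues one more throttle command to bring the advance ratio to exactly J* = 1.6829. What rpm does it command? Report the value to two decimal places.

set_propeller: D = 1.425 m, P = 1.856 m (p = P/D = 1.302456); state ← (V=0, rpm=0)
throttle_to(5956): rpm ← 5956
set_airspeed(55.57): V ← 55.57 m/s
final state: V = 55.57 m/s, rpm = 5956 → n = rpm/60 = 99.266667 rev/s
target J* = 1.6829; solve J* = V/(n·D) for n: n = V/(J*·D) = 55.57/(1.6829 × 1.425) = 23.172198 rev/s
rpm = 60·n = 1390.331852

rpm = 1390.33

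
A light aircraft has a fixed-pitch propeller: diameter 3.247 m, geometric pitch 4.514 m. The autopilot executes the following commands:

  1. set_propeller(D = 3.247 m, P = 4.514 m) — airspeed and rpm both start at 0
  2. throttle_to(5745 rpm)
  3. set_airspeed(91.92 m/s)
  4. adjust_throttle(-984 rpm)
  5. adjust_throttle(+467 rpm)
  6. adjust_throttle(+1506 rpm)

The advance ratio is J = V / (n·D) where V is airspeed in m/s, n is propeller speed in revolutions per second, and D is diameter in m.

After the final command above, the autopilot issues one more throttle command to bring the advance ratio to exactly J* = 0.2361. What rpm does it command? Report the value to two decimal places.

set_propeller: D = 3.247 m, P = 4.514 m (p = P/D = 1.390206); state ← (V=0, rpm=0)
throttle_to(5745): rpm ← 5745
set_airspeed(91.92): V ← 91.92 m/s
adjust_throttle(-984): rpm ← 5745 -984 = 4761
adjust_throttle(+467): rpm ← 4761 +467 = 5228
adjust_throttle(+1506): rpm ← 5228 +1506 = 6734
final state: V = 91.92 m/s, rpm = 6734 → n = rpm/60 = 112.233333 rev/s
target J* = 0.2361; solve J* = V/(n·D) for n: n = V/(J*·D) = 91.92/(0.2361 × 3.247) = 119.903467 rev/s
rpm = 60·n = 7194.208005

rpm = 7194.21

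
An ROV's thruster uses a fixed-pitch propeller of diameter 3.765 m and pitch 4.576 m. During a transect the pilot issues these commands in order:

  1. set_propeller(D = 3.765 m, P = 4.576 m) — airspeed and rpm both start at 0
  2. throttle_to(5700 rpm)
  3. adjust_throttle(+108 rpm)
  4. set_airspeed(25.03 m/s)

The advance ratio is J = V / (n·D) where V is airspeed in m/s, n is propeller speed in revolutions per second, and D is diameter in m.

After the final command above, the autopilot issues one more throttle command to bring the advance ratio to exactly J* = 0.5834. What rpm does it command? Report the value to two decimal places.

rpm = 683.72

set_propeller: D = 3.765 m, P = 4.576 m (p = P/D = 1.215405); state ← (V=0, rpm=0)
throttle_to(5700): rpm ← 5700
adjust_throttle(+108): rpm ← 5700 +108 = 5808
set_airspeed(25.03): V ← 25.03 m/s
final state: V = 25.03 m/s, rpm = 5808 → n = rpm/60 = 96.800000 rev/s
target J* = 0.5834; solve J* = V/(n·D) for n: n = V/(J*·D) = 25.03/(0.5834 × 3.765) = 11.395397 rev/s
rpm = 60·n = 683.723795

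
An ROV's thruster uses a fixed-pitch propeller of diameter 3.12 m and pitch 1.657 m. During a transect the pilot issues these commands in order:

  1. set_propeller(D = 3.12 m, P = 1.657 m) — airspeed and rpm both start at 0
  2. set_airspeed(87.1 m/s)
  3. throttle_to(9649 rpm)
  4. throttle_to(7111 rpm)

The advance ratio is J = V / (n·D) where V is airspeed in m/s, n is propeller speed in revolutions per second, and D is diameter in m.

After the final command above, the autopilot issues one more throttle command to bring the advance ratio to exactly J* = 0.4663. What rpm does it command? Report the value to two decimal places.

rpm = 3592.11

set_propeller: D = 3.12 m, P = 1.657 m (p = P/D = 0.531090); state ← (V=0, rpm=0)
set_airspeed(87.1): V ← 87.1 m/s
throttle_to(9649): rpm ← 9649
throttle_to(7111): rpm ← 7111
final state: V = 87.1 m/s, rpm = 7111 → n = rpm/60 = 118.516667 rev/s
target J* = 0.4663; solve J* = V/(n·D) for n: n = V/(J*·D) = 87.1/(0.4663 × 3.12) = 59.868468 rev/s
rpm = 60·n = 3592.108085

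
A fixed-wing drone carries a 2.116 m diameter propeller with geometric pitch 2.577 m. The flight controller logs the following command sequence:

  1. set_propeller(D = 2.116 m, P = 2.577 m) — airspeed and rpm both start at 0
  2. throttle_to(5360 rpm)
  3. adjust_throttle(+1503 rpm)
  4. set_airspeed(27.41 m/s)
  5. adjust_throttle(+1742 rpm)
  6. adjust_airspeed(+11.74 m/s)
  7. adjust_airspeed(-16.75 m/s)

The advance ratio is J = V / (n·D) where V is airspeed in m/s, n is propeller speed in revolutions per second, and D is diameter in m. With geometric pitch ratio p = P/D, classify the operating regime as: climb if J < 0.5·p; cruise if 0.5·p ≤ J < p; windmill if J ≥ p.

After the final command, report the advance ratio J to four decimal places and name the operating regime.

J = 0.0738, regime = climb

set_propeller: D = 2.116 m, P = 2.577 m (p = P/D = 1.217864); state ← (V=0, rpm=0)
throttle_to(5360): rpm ← 5360
adjust_throttle(+1503): rpm ← 5360 +1503 = 6863
set_airspeed(27.41): V ← 27.41 m/s
adjust_throttle(+1742): rpm ← 6863 +1742 = 8605
adjust_airspeed(+11.74): V ← 27.41 +11.74 = 39.15 m/s
adjust_airspeed(-16.75): V ← 39.15 -16.75 = 22.4 m/s
final state: V = 22.4 m/s, rpm = 8605 → n = rpm/60 = 143.416667 rev/s
J = V / (n·D) = 22.4 / (143.416667 × 2.116) = 0.073813
regime bands: climb J<0.6089 | cruise [0.6089, 1.2179) | windmill J≥1.2179
J = 0.0738 → climb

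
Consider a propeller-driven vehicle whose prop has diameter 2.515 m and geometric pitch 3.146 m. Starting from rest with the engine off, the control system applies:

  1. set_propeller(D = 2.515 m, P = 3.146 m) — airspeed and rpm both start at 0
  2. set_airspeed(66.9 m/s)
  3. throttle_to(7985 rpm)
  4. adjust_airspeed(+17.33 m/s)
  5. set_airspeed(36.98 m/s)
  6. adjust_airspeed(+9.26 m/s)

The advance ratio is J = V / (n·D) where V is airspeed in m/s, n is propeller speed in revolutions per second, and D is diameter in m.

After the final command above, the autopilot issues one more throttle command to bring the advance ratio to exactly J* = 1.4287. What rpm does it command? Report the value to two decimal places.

rpm = 772.13

set_propeller: D = 2.515 m, P = 3.146 m (p = P/D = 1.250895); state ← (V=0, rpm=0)
set_airspeed(66.9): V ← 66.9 m/s
throttle_to(7985): rpm ← 7985
adjust_airspeed(+17.33): V ← 66.9 +17.33 = 84.23 m/s
set_airspeed(36.98): V ← 36.98 m/s
adjust_airspeed(+9.26): V ← 36.98 +9.26 = 46.24 m/s
final state: V = 46.24 m/s, rpm = 7985 → n = rpm/60 = 133.083333 rev/s
target J* = 1.4287; solve J* = V/(n·D) for n: n = V/(J*·D) = 46.24/(1.4287 × 2.515) = 12.868822 rev/s
rpm = 60·n = 772.129316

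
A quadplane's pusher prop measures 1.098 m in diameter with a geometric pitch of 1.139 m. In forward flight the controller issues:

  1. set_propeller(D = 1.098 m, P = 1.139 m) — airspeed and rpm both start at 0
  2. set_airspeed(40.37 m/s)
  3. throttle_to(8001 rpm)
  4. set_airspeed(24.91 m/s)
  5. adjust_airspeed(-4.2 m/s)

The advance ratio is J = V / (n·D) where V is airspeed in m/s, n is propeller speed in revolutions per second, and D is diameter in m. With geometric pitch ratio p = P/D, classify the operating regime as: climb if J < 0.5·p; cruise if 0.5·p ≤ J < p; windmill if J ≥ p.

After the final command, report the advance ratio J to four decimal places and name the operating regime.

J = 0.1414, regime = climb

set_propeller: D = 1.098 m, P = 1.139 m (p = P/D = 1.037341); state ← (V=0, rpm=0)
set_airspeed(40.37): V ← 40.37 m/s
throttle_to(8001): rpm ← 8001
set_airspeed(24.91): V ← 24.91 m/s
adjust_airspeed(-4.2): V ← 24.91 -4.2 = 20.71 m/s
final state: V = 20.71 m/s, rpm = 8001 → n = rpm/60 = 133.350000 rev/s
J = V / (n·D) = 20.71 / (133.350000 × 1.098) = 0.141444
regime bands: climb J<0.5187 | cruise [0.5187, 1.0373) | windmill J≥1.0373
J = 0.1414 → climb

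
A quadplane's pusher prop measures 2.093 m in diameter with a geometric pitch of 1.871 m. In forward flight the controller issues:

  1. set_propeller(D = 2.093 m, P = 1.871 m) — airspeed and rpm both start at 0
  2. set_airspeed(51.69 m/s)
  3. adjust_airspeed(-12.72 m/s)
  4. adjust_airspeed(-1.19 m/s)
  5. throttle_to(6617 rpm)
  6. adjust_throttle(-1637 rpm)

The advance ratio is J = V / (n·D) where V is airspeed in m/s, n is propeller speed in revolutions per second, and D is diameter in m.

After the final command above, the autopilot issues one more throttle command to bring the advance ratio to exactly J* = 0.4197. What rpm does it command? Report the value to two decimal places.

rpm = 2580.51

set_propeller: D = 2.093 m, P = 1.871 m (p = P/D = 0.893932); state ← (V=0, rpm=0)
set_airspeed(51.69): V ← 51.69 m/s
adjust_airspeed(-12.72): V ← 51.69 -12.72 = 38.97 m/s
adjust_airspeed(-1.19): V ← 38.97 -1.19 = 37.78 m/s
throttle_to(6617): rpm ← 6617
adjust_throttle(-1637): rpm ← 6617 -1637 = 4980
final state: V = 37.78 m/s, rpm = 4980 → n = rpm/60 = 83.000000 rev/s
target J* = 0.4197; solve J* = V/(n·D) for n: n = V/(J*·D) = 37.78/(0.4197 × 2.093) = 43.008447 rev/s
rpm = 60·n = 2580.506792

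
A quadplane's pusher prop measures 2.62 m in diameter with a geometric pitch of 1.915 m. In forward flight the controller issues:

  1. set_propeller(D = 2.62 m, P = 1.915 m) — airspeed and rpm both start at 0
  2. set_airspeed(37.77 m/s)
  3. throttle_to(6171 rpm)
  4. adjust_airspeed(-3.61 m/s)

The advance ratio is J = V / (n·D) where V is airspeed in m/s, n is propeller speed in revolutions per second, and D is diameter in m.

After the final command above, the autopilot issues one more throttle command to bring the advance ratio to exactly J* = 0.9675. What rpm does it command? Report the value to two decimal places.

set_propeller: D = 2.62 m, P = 1.915 m (p = P/D = 0.730916); state ← (V=0, rpm=0)
set_airspeed(37.77): V ← 37.77 m/s
throttle_to(6171): rpm ← 6171
adjust_airspeed(-3.61): V ← 37.77 -3.61 = 34.16 m/s
final state: V = 34.16 m/s, rpm = 6171 → n = rpm/60 = 102.850000 rev/s
target J* = 0.9675; solve J* = V/(n·D) for n: n = V/(J*·D) = 34.16/(0.9675 × 2.62) = 13.476143 rev/s
rpm = 60·n = 808.568554

rpm = 808.57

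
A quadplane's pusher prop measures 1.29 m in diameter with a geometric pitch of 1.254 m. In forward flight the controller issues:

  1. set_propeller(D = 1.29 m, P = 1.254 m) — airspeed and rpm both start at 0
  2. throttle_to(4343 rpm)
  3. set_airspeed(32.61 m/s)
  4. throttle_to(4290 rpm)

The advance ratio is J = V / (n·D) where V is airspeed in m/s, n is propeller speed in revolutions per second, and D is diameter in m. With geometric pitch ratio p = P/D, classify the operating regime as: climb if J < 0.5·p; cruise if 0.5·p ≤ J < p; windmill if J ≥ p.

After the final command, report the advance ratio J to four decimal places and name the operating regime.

set_propeller: D = 1.29 m, P = 1.254 m (p = P/D = 0.972093); state ← (V=0, rpm=0)
throttle_to(4343): rpm ← 4343
set_airspeed(32.61): V ← 32.61 m/s
throttle_to(4290): rpm ← 4290
final state: V = 32.61 m/s, rpm = 4290 → n = rpm/60 = 71.500000 rev/s
J = V / (n·D) = 32.61 / (71.500000 × 1.29) = 0.353553
regime bands: climb J<0.4860 | cruise [0.4860, 0.9721) | windmill J≥0.9721
J = 0.3536 → climb

J = 0.3536, regime = climb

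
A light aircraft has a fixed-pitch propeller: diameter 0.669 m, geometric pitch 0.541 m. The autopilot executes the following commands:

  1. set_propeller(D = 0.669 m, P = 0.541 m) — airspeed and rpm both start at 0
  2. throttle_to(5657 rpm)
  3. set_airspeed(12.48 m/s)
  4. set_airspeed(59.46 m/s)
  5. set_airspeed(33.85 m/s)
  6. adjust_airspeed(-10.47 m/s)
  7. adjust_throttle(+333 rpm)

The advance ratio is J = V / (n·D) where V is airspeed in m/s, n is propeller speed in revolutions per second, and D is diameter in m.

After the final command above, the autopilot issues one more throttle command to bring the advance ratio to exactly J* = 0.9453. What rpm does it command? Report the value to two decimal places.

rpm = 2218.20

set_propeller: D = 0.669 m, P = 0.541 m (p = P/D = 0.808670); state ← (V=0, rpm=0)
throttle_to(5657): rpm ← 5657
set_airspeed(12.48): V ← 12.48 m/s
set_airspeed(59.46): V ← 59.46 m/s
set_airspeed(33.85): V ← 33.85 m/s
adjust_airspeed(-10.47): V ← 33.85 -10.47 = 23.38 m/s
adjust_throttle(+333): rpm ← 5657 +333 = 5990
final state: V = 23.38 m/s, rpm = 5990 → n = rpm/60 = 99.833333 rev/s
target J* = 0.9453; solve J* = V/(n·D) for n: n = V/(J*·D) = 23.38/(0.9453 × 0.669) = 36.969939 rev/s
rpm = 60·n = 2218.196326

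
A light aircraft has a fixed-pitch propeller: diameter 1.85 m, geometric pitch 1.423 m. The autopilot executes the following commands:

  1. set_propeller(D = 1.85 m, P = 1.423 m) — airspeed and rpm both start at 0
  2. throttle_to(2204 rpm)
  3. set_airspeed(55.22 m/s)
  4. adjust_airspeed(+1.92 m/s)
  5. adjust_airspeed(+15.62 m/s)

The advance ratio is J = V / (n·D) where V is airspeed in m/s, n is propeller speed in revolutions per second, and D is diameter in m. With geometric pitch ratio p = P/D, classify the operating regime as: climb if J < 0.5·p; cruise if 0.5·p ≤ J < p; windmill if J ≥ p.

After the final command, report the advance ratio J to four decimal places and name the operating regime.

set_propeller: D = 1.85 m, P = 1.423 m (p = P/D = 0.769189); state ← (V=0, rpm=0)
throttle_to(2204): rpm ← 2204
set_airspeed(55.22): V ← 55.22 m/s
adjust_airspeed(+1.92): V ← 55.22 +1.92 = 57.14 m/s
adjust_airspeed(+15.62): V ← 57.14 +15.62 = 72.76 m/s
final state: V = 72.76 m/s, rpm = 2204 → n = rpm/60 = 36.733333 rev/s
J = V / (n·D) = 72.76 / (36.733333 × 1.85) = 1.070682
regime bands: climb J<0.3846 | cruise [0.3846, 0.7692) | windmill J≥0.7692
J = 1.0707 → windmill

J = 1.0707, regime = windmill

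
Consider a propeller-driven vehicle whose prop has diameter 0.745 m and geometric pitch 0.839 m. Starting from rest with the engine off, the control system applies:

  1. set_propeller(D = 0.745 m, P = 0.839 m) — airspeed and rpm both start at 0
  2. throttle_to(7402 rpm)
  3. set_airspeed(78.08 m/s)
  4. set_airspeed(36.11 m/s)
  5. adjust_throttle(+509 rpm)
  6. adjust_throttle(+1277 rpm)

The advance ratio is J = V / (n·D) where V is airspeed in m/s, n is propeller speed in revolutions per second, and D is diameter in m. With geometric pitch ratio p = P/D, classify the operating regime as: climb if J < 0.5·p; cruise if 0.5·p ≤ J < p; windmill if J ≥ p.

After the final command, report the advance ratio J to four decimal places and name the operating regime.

set_propeller: D = 0.745 m, P = 0.839 m (p = P/D = 1.126174); state ← (V=0, rpm=0)
throttle_to(7402): rpm ← 7402
set_airspeed(78.08): V ← 78.08 m/s
set_airspeed(36.11): V ← 36.11 m/s
adjust_throttle(+509): rpm ← 7402 +509 = 7911
adjust_throttle(+1277): rpm ← 7911 +1277 = 9188
final state: V = 36.11 m/s, rpm = 9188 → n = rpm/60 = 153.133333 rev/s
J = V / (n·D) = 36.11 / (153.133333 × 0.745) = 0.316520
regime bands: climb J<0.5631 | cruise [0.5631, 1.1262) | windmill J≥1.1262
J = 0.3165 → climb

J = 0.3165, regime = climb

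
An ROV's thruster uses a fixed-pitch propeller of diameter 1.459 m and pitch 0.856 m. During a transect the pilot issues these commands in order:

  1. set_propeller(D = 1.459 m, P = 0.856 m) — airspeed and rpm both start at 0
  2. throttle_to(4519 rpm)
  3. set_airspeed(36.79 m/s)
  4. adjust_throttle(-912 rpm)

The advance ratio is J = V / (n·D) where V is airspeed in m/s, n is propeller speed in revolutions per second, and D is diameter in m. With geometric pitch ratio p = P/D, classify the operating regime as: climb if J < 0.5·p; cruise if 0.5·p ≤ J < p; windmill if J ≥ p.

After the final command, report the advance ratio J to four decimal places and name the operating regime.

set_propeller: D = 1.459 m, P = 0.856 m (p = P/D = 0.586703); state ← (V=0, rpm=0)
throttle_to(4519): rpm ← 4519
set_airspeed(36.79): V ← 36.79 m/s
adjust_throttle(-912): rpm ← 4519 -912 = 3607
final state: V = 36.79 m/s, rpm = 3607 → n = rpm/60 = 60.116667 rev/s
J = V / (n·D) = 36.79 / (60.116667 × 1.459) = 0.419449
regime bands: climb J<0.2934 | cruise [0.2934, 0.5867) | windmill J≥0.5867
J = 0.4194 → cruise

J = 0.4194, regime = cruise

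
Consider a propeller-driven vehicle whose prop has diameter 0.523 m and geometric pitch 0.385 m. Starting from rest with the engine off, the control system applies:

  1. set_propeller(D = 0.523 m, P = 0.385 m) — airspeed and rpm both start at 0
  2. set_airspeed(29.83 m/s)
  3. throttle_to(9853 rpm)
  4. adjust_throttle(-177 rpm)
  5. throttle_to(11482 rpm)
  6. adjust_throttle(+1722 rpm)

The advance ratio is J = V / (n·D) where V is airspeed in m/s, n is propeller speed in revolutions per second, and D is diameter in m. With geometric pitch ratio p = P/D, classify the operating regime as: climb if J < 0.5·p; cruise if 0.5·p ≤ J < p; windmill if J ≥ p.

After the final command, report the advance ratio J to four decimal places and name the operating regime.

set_propeller: D = 0.523 m, P = 0.385 m (p = P/D = 0.736138); state ← (V=0, rpm=0)
set_airspeed(29.83): V ← 29.83 m/s
throttle_to(9853): rpm ← 9853
adjust_throttle(-177): rpm ← 9853 -177 = 9676
throttle_to(11482): rpm ← 11482
adjust_throttle(+1722): rpm ← 11482 +1722 = 13204
final state: V = 29.83 m/s, rpm = 13204 → n = rpm/60 = 220.066667 rev/s
J = V / (n·D) = 29.83 / (220.066667 × 0.523) = 0.259178
regime bands: climb J<0.3681 | cruise [0.3681, 0.7361) | windmill J≥0.7361
J = 0.2592 → climb

J = 0.2592, regime = climb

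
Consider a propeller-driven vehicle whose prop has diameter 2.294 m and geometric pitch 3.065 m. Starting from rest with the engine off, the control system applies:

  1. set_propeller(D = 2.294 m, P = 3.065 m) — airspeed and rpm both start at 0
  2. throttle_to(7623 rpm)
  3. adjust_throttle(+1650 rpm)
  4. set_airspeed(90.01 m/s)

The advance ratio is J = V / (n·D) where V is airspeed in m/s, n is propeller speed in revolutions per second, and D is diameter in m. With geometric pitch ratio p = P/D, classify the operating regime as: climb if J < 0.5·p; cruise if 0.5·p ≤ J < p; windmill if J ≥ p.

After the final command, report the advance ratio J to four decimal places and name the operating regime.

set_propeller: D = 2.294 m, P = 3.065 m (p = P/D = 1.336094); state ← (V=0, rpm=0)
throttle_to(7623): rpm ← 7623
adjust_throttle(+1650): rpm ← 7623 +1650 = 9273
set_airspeed(90.01): V ← 90.01 m/s
final state: V = 90.01 m/s, rpm = 9273 → n = rpm/60 = 154.550000 rev/s
J = V / (n·D) = 90.01 / (154.550000 × 2.294) = 0.253880
regime bands: climb J<0.6680 | cruise [0.6680, 1.3361) | windmill J≥1.3361
J = 0.2539 → climb

J = 0.2539, regime = climb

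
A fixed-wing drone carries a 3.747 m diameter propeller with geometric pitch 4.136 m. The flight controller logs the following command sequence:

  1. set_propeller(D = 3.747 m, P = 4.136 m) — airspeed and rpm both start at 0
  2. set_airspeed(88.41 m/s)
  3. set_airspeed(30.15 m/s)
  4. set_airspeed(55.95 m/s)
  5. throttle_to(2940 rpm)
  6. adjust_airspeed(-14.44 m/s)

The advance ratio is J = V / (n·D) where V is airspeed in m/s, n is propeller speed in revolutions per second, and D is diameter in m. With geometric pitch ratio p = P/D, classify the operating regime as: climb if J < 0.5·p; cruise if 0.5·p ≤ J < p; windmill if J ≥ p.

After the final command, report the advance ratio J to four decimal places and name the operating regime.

J = 0.2261, regime = climb

set_propeller: D = 3.747 m, P = 4.136 m (p = P/D = 1.103816); state ← (V=0, rpm=0)
set_airspeed(88.41): V ← 88.41 m/s
set_airspeed(30.15): V ← 30.15 m/s
set_airspeed(55.95): V ← 55.95 m/s
throttle_to(2940): rpm ← 2940
adjust_airspeed(-14.44): V ← 55.95 -14.44 = 41.51 m/s
final state: V = 41.51 m/s, rpm = 2940 → n = rpm/60 = 49.000000 rev/s
J = V / (n·D) = 41.51 / (49.000000 × 3.747) = 0.226086
regime bands: climb J<0.5519 | cruise [0.5519, 1.1038) | windmill J≥1.1038
J = 0.2261 → climb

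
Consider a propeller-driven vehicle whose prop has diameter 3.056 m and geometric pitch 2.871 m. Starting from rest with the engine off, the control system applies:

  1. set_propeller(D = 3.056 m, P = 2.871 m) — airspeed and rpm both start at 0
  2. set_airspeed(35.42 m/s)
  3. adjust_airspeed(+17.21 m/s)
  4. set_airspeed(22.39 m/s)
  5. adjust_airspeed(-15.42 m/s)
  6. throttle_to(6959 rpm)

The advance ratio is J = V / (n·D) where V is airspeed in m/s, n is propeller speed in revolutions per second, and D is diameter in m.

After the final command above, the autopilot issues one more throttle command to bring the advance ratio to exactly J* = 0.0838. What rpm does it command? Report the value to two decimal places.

set_propeller: D = 3.056 m, P = 2.871 m (p = P/D = 0.939463); state ← (V=0, rpm=0)
set_airspeed(35.42): V ← 35.42 m/s
adjust_airspeed(+17.21): V ← 35.42 +17.21 = 52.63 m/s
set_airspeed(22.39): V ← 22.39 m/s
adjust_airspeed(-15.42): V ← 22.39 -15.42 = 6.97 m/s
throttle_to(6959): rpm ← 6959
final state: V = 6.97 m/s, rpm = 6959 → n = rpm/60 = 115.983333 rev/s
target J* = 0.0838; solve J* = V/(n·D) for n: n = V/(J*·D) = 6.97/(0.0838 × 3.056) = 27.216696 rev/s
rpm = 60·n = 1633.001787

rpm = 1633.00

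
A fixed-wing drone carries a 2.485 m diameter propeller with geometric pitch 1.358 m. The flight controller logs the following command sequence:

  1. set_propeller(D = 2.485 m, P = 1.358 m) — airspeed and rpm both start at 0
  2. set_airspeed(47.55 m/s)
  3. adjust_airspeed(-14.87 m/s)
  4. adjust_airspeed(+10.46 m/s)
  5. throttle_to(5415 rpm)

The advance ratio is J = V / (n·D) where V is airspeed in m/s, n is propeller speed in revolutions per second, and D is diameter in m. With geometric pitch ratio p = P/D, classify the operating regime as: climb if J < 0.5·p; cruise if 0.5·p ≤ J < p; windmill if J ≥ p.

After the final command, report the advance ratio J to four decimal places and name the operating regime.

set_propeller: D = 2.485 m, P = 1.358 m (p = P/D = 0.546479); state ← (V=0, rpm=0)
set_airspeed(47.55): V ← 47.55 m/s
adjust_airspeed(-14.87): V ← 47.55 -14.87 = 32.68 m/s
adjust_airspeed(+10.46): V ← 32.68 +10.46 = 43.14 m/s
throttle_to(5415): rpm ← 5415
final state: V = 43.14 m/s, rpm = 5415 → n = rpm/60 = 90.250000 rev/s
J = V / (n·D) = 43.14 / (90.250000 × 2.485) = 0.192356
regime bands: climb J<0.2732 | cruise [0.2732, 0.5465) | windmill J≥0.5465
J = 0.1924 → climb

J = 0.1924, regime = climb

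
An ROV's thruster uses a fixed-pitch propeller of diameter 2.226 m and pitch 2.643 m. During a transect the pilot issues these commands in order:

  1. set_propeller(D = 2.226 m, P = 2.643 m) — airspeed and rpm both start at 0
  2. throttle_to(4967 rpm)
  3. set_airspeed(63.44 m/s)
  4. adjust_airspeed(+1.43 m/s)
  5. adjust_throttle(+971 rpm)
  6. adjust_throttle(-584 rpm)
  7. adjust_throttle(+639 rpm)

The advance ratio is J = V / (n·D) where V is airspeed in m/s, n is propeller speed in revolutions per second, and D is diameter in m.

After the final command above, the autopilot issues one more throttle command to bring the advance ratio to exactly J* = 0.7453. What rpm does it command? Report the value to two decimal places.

set_propeller: D = 2.226 m, P = 2.643 m (p = P/D = 1.187332); state ← (V=0, rpm=0)
throttle_to(4967): rpm ← 4967
set_airspeed(63.44): V ← 63.44 m/s
adjust_airspeed(+1.43): V ← 63.44 +1.43 = 64.87 m/s
adjust_throttle(+971): rpm ← 4967 +971 = 5938
adjust_throttle(-584): rpm ← 5938 -584 = 5354
adjust_throttle(+639): rpm ← 5354 +639 = 5993
final state: V = 64.87 m/s, rpm = 5993 → n = rpm/60 = 99.883333 rev/s
target J* = 0.7453; solve J* = V/(n·D) for n: n = V/(J*·D) = 64.87/(0.7453 × 2.226) = 39.100978 rev/s
rpm = 60·n = 2346.058661

rpm = 2346.06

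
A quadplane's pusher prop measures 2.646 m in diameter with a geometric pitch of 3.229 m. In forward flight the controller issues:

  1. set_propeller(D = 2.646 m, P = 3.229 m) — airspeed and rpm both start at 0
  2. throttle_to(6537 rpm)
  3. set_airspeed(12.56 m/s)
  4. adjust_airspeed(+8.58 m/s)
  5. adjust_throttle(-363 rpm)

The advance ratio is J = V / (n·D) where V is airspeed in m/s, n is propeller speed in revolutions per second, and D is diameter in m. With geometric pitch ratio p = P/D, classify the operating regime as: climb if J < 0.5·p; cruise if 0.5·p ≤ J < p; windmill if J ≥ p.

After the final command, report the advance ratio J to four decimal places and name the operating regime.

set_propeller: D = 2.646 m, P = 3.229 m (p = P/D = 1.220333); state ← (V=0, rpm=0)
throttle_to(6537): rpm ← 6537
set_airspeed(12.56): V ← 12.56 m/s
adjust_airspeed(+8.58): V ← 12.56 +8.58 = 21.14 m/s
adjust_throttle(-363): rpm ← 6537 -363 = 6174
final state: V = 21.14 m/s, rpm = 6174 → n = rpm/60 = 102.900000 rev/s
J = V / (n·D) = 21.14 / (102.900000 × 2.646) = 0.077643
regime bands: climb J<0.6102 | cruise [0.6102, 1.2203) | windmill J≥1.2203
J = 0.0776 → climb

J = 0.0776, regime = climb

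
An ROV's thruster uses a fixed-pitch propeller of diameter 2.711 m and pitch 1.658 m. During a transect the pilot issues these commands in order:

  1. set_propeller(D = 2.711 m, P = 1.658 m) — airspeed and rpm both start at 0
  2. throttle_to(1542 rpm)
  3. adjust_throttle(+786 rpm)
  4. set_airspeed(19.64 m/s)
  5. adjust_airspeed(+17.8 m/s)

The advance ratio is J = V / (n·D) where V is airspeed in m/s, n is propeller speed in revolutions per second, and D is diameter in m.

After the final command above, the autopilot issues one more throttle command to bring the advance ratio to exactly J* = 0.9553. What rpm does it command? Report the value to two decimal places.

rpm = 867.40

set_propeller: D = 2.711 m, P = 1.658 m (p = P/D = 0.611582); state ← (V=0, rpm=0)
throttle_to(1542): rpm ← 1542
adjust_throttle(+786): rpm ← 1542 +786 = 2328
set_airspeed(19.64): V ← 19.64 m/s
adjust_airspeed(+17.8): V ← 19.64 +17.8 = 37.44 m/s
final state: V = 37.44 m/s, rpm = 2328 → n = rpm/60 = 38.800000 rev/s
target J* = 0.9553; solve J* = V/(n·D) for n: n = V/(J*·D) = 37.44/(0.9553 × 2.711) = 14.456613 rev/s
rpm = 60·n = 867.396759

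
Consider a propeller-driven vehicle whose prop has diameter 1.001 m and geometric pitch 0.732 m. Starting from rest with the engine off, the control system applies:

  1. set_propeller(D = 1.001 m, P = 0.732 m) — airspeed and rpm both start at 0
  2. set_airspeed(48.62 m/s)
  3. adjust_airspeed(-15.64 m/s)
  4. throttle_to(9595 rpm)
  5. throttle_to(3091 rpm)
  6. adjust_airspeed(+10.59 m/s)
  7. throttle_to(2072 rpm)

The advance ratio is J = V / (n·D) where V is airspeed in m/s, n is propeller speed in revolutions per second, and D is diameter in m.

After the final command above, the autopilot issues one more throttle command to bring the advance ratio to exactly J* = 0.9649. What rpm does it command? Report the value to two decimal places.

rpm = 2706.59

set_propeller: D = 1.001 m, P = 0.732 m (p = P/D = 0.731269); state ← (V=0, rpm=0)
set_airspeed(48.62): V ← 48.62 m/s
adjust_airspeed(-15.64): V ← 48.62 -15.64 = 32.98 m/s
throttle_to(9595): rpm ← 9595
throttle_to(3091): rpm ← 3091
adjust_airspeed(+10.59): V ← 32.98 +10.59 = 43.57 m/s
throttle_to(2072): rpm ← 2072
final state: V = 43.57 m/s, rpm = 2072 → n = rpm/60 = 34.533333 rev/s
target J* = 0.9649; solve J* = V/(n·D) for n: n = V/(J*·D) = 43.57/(0.9649 × 1.001) = 45.109829 rev/s
rpm = 60·n = 2706.589710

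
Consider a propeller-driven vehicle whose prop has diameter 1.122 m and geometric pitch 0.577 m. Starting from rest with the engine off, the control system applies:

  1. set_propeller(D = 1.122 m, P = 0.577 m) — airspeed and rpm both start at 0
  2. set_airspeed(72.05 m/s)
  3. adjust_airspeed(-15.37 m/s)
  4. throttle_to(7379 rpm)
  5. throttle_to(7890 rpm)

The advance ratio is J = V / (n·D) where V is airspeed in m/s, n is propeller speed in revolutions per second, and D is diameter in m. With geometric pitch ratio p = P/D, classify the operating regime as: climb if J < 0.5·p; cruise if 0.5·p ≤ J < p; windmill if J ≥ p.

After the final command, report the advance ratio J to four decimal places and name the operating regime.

J = 0.3842, regime = cruise

set_propeller: D = 1.122 m, P = 0.577 m (p = P/D = 0.514260); state ← (V=0, rpm=0)
set_airspeed(72.05): V ← 72.05 m/s
adjust_airspeed(-15.37): V ← 72.05 -15.37 = 56.68 m/s
throttle_to(7379): rpm ← 7379
throttle_to(7890): rpm ← 7890
final state: V = 56.68 m/s, rpm = 7890 → n = rpm/60 = 131.500000 rev/s
J = V / (n·D) = 56.68 / (131.500000 × 1.122) = 0.384159
regime bands: climb J<0.2571 | cruise [0.2571, 0.5143) | windmill J≥0.5143
J = 0.3842 → cruise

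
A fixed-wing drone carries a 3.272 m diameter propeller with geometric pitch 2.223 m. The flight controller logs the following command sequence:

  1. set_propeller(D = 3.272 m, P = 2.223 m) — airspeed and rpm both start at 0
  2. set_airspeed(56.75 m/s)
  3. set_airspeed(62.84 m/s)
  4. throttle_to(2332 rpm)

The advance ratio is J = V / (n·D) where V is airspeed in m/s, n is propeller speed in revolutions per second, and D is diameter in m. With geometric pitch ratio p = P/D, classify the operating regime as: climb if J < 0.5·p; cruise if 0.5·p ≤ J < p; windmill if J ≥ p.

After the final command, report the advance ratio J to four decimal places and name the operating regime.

set_propeller: D = 3.272 m, P = 2.223 m (p = P/D = 0.679401); state ← (V=0, rpm=0)
set_airspeed(56.75): V ← 56.75 m/s
set_airspeed(62.84): V ← 62.84 m/s
throttle_to(2332): rpm ← 2332
final state: V = 62.84 m/s, rpm = 2332 → n = rpm/60 = 38.866667 rev/s
J = V / (n·D) = 62.84 / (38.866667 × 3.272) = 0.494135
regime bands: climb J<0.3397 | cruise [0.3397, 0.6794) | windmill J≥0.6794
J = 0.4941 → cruise

J = 0.4941, regime = cruise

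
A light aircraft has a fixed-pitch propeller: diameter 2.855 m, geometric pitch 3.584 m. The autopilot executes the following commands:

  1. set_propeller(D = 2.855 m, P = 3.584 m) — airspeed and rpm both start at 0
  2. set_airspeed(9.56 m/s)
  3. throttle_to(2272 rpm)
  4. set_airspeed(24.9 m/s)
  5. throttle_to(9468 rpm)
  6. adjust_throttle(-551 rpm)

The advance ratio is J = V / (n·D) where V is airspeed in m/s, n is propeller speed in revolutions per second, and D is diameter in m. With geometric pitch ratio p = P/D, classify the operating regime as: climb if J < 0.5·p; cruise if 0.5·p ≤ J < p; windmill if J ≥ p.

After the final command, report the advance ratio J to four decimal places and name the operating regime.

J = 0.0587, regime = climb

set_propeller: D = 2.855 m, P = 3.584 m (p = P/D = 1.255342); state ← (V=0, rpm=0)
set_airspeed(9.56): V ← 9.56 m/s
throttle_to(2272): rpm ← 2272
set_airspeed(24.9): V ← 24.9 m/s
throttle_to(9468): rpm ← 9468
adjust_throttle(-551): rpm ← 9468 -551 = 8917
final state: V = 24.9 m/s, rpm = 8917 → n = rpm/60 = 148.616667 rev/s
J = V / (n·D) = 24.9 / (148.616667 × 2.855) = 0.058685
regime bands: climb J<0.6277 | cruise [0.6277, 1.2553) | windmill J≥1.2553
J = 0.0587 → climb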